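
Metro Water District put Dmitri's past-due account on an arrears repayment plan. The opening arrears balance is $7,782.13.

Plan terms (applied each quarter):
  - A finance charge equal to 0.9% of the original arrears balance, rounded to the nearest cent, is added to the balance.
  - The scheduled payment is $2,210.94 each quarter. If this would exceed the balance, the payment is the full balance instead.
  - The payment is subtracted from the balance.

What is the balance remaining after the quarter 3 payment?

$1,359.43

# | Opening | Interest | Payment | End bal
1 | $7,782.13 | $70.04 | $2,210.94 | $5,641.23
2 | $5,641.23 | $70.04 | $2,210.94 | $3,500.33
3 | $3,500.33 | $70.04 | $2,210.94 | $1,359.43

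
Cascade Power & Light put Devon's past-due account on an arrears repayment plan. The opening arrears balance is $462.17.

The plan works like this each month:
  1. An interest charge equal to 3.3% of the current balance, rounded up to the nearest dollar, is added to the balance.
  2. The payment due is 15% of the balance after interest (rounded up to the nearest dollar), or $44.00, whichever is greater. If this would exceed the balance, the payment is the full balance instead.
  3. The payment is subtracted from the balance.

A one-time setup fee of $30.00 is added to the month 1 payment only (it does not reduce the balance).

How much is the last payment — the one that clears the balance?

Month 1: $462.17 +$16.00 interest = $478.17; pay $72.00 (+ $30.00 fee) → $406.17
Month 2: $406.17 +$14.00 interest = $420.17; pay $64.00 → $356.17
Month 3: $356.17 +$12.00 interest = $368.17; pay $56.00 → $312.17
Month 4: $312.17 +$11.00 interest = $323.17; pay $49.00 → $274.17
Month 5: $274.17 +$10.00 interest = $284.17; pay $44.00 → $240.17
Month 6: $240.17 +$8.00 interest = $248.17; pay $44.00 → $204.17
Month 7: $204.17 +$7.00 interest = $211.17; pay $44.00 → $167.17
Month 8: $167.17 +$6.00 interest = $173.17; pay $44.00 → $129.17
Month 9: $129.17 +$5.00 interest = $134.17; pay $44.00 → $90.17
Month 10: $90.17 +$3.00 interest = $93.17; pay $44.00 → $49.17
Month 11: $49.17 +$2.00 interest = $51.17; pay $44.00 → $7.17
Month 12: $7.17 +$1.00 interest = $8.17; pay $8.17 → $0.00

$8.17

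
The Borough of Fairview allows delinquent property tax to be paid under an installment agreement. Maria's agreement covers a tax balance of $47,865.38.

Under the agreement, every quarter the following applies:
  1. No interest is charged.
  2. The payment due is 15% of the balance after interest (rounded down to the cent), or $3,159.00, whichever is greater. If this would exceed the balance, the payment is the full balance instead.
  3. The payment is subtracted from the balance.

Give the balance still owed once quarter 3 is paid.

$29,395.34

# | Opening | Payment | End bal
1 | $47,865.38 | $7,179.80 | $40,685.58
2 | $40,685.58 | $6,102.83 | $34,582.75
3 | $34,582.75 | $5,187.41 | $29,395.34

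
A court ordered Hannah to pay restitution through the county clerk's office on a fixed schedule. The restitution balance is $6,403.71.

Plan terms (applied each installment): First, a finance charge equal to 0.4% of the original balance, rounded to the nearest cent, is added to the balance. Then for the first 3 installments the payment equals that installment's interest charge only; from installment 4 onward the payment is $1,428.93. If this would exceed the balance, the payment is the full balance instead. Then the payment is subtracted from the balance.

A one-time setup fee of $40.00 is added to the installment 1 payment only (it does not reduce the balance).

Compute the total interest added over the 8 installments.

Installment 1: opening $6,403.71; interest $25.61 → $6,429.32; payment $25.61 (+ $40.00 fee); balance $6,403.71
Installment 2: opening $6,403.71; interest $25.61 → $6,429.32; payment $25.61; balance $6,403.71
Installment 3: opening $6,403.71; interest $25.61 → $6,429.32; payment $25.61; balance $6,403.71
Installment 4: opening $6,403.71; interest $25.61 → $6,429.32; payment $1,428.93; balance $5,000.39
Installment 5: opening $5,000.39; interest $25.61 → $5,026.00; payment $1,428.93; balance $3,597.07
Installment 6: opening $3,597.07; interest $25.61 → $3,622.68; payment $1,428.93; balance $2,193.75
Installment 7: opening $2,193.75; interest $25.61 → $2,219.36; payment $1,428.93; balance $790.43
Installment 8: opening $790.43; interest $25.61 → $816.04; payment $816.04; balance $0.00
Total interest: $25.61 + $25.61 + $25.61 + $25.61 + $25.61 + $25.61 + $25.61 + $25.61 = $204.88

$204.88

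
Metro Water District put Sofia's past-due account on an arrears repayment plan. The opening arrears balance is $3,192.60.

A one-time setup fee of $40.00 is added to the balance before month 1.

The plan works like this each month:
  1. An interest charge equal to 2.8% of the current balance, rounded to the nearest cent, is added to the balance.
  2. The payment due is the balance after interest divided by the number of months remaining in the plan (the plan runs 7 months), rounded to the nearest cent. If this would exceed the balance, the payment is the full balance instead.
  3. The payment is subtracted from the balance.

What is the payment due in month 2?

Month 1: opening $3,232.60; interest $90.51 → $3,323.11; payment $474.73; balance $2,848.38
Month 2: opening $2,848.38; interest $79.75 → $2,928.13; payment $488.02; balance $2,440.11

$488.02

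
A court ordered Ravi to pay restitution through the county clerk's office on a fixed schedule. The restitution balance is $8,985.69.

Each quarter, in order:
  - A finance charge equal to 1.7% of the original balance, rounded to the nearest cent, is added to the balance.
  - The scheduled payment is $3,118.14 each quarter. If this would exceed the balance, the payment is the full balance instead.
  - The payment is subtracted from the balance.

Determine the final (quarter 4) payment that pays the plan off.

# | Opening | Interest | Payment | End bal
1 | $8,985.69 | $152.76 | $3,118.14 | $6,020.31
2 | $6,020.31 | $152.76 | $3,118.14 | $3,054.93
3 | $3,054.93 | $152.76 | $3,118.14 | $89.55
4 | $89.55 | $152.76 | $242.31 | $0.00

$242.31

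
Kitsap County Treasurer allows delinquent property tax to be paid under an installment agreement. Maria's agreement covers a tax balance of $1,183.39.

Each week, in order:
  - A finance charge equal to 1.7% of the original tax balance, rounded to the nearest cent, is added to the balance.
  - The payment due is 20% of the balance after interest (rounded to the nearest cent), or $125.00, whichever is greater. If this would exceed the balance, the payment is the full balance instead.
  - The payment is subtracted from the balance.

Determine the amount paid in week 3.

$161.29

Week 1: $1,183.39 +$20.12 interest = $1,203.51; pay $240.70 → $962.81
Week 2: $962.81 +$20.12 interest = $982.93; pay $196.59 → $786.34
Week 3: $786.34 +$20.12 interest = $806.46; pay $161.29 → $645.17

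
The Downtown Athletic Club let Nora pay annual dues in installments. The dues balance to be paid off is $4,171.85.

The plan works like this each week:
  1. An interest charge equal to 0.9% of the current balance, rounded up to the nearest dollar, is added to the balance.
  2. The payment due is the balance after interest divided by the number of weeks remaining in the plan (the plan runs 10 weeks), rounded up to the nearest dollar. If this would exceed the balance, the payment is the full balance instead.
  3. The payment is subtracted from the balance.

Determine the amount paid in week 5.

Week 1: opening $4,171.85; interest $38.00 → $4,209.85; payment $421.00; balance $3,788.85
Week 2: opening $3,788.85; interest $35.00 → $3,823.85; payment $425.00; balance $3,398.85
Week 3: opening $3,398.85; interest $31.00 → $3,429.85; payment $429.00; balance $3,000.85
Week 4: opening $3,000.85; interest $28.00 → $3,028.85; payment $433.00; balance $2,595.85
Week 5: opening $2,595.85; interest $24.00 → $2,619.85; payment $437.00; balance $2,182.85

$437.00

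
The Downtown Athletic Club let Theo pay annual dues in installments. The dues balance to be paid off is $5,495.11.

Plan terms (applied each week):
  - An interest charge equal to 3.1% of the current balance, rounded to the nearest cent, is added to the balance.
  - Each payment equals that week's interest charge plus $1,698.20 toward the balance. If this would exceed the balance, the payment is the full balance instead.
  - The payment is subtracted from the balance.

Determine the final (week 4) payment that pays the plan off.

# | Opening | Interest | Payment | End bal
1 | $5,495.11 | $170.35 | $1,868.55 | $3,796.91
2 | $3,796.91 | $117.70 | $1,815.90 | $2,098.71
3 | $2,098.71 | $65.06 | $1,763.26 | $400.51
4 | $400.51 | $12.42 | $412.93 | $0.00

$412.93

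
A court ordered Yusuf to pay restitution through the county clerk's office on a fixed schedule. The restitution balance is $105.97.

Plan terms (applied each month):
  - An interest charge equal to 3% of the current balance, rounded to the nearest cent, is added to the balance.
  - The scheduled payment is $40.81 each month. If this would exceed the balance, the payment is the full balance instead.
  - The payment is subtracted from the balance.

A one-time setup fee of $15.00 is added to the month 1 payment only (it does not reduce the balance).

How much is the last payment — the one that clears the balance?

# | Opening | Interest | Payment | Fee | End bal
1 | $105.97 | $3.18 | $40.81 | $15.00 | $68.34
2 | $68.34 | $2.05 | $40.81 | — | $29.58
3 | $29.58 | $0.89 | $30.47 | — | $0.00

$30.47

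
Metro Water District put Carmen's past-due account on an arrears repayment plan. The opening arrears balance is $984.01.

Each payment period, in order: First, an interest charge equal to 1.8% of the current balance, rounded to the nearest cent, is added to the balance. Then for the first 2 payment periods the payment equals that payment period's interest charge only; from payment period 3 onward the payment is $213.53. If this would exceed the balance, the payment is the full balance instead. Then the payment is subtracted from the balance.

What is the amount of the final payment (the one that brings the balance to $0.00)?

Payment period 1: $984.01 +$17.71 interest = $1,001.72; pay $17.71 → $984.01
Payment period 2: $984.01 +$17.71 interest = $1,001.72; pay $17.71 → $984.01
Payment period 3: $984.01 +$17.71 interest = $1,001.72; pay $213.53 → $788.19
Payment period 4: $788.19 +$14.19 interest = $802.38; pay $213.53 → $588.85
Payment period 5: $588.85 +$10.60 interest = $599.45; pay $213.53 → $385.92
Payment period 6: $385.92 +$6.95 interest = $392.87; pay $213.53 → $179.34
Payment period 7: $179.34 +$3.23 interest = $182.57; pay $182.57 → $0.00

$182.57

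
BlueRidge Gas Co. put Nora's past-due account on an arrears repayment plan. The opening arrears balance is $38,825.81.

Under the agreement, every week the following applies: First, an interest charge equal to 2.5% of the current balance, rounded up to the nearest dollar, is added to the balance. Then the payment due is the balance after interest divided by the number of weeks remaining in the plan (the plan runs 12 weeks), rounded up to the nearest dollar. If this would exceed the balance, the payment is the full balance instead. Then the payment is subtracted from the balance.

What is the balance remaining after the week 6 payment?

# | Opening | Interest | Payment | End bal
1 | $38,825.81 | $971.00 | $3,317.00 | $36,479.81
2 | $36,479.81 | $912.00 | $3,400.00 | $33,991.81
3 | $33,991.81 | $850.00 | $3,485.00 | $31,356.81
4 | $31,356.81 | $784.00 | $3,572.00 | $28,568.81
5 | $28,568.81 | $715.00 | $3,661.00 | $25,622.81
6 | $25,622.81 | $641.00 | $3,752.00 | $22,511.81

$22,511.81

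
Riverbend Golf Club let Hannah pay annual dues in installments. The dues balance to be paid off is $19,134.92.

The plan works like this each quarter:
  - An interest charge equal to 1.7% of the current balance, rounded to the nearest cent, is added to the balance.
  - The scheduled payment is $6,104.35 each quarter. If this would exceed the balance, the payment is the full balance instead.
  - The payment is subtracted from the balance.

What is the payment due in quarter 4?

$1,526.87

Quarter 1: opening $19,134.92; interest $325.29 → $19,460.21; payment $6,104.35; balance $13,355.86
Quarter 2: opening $13,355.86; interest $227.05 → $13,582.91; payment $6,104.35; balance $7,478.56
Quarter 3: opening $7,478.56; interest $127.14 → $7,605.70; payment $6,104.35; balance $1,501.35
Quarter 4: opening $1,501.35; interest $25.52 → $1,526.87; payment $1,526.87; balance $0.00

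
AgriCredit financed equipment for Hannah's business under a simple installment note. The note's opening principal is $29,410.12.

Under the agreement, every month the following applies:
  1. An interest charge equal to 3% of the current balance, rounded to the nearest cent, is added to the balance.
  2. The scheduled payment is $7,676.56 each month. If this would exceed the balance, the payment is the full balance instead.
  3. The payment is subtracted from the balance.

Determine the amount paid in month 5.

Month 1: $29,410.12 +$882.30 interest = $30,292.42; pay $7,676.56 → $22,615.86
Month 2: $22,615.86 +$678.48 interest = $23,294.34; pay $7,676.56 → $15,617.78
Month 3: $15,617.78 +$468.53 interest = $16,086.31; pay $7,676.56 → $8,409.75
Month 4: $8,409.75 +$252.29 interest = $8,662.04; pay $7,676.56 → $985.48
Month 5: $985.48 +$29.56 interest = $1,015.04; pay $1,015.04 → $0.00

$1,015.04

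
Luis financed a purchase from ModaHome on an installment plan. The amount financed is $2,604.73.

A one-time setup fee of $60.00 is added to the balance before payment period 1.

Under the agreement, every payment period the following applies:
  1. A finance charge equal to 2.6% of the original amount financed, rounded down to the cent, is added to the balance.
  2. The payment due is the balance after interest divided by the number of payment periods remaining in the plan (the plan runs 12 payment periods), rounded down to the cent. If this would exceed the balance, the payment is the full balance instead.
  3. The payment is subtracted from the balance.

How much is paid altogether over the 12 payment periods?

Payment period 1: opening $2,664.73; interest $67.72 → $2,732.45; payment $227.70; balance $2,504.75
Payment period 2: opening $2,504.75; interest $67.72 → $2,572.47; payment $233.86; balance $2,338.61
Payment period 3: opening $2,338.61; interest $67.72 → $2,406.33; payment $240.63; balance $2,165.70
Payment period 4: opening $2,165.70; interest $67.72 → $2,233.42; payment $248.15; balance $1,985.27
Payment period 5: opening $1,985.27; interest $67.72 → $2,052.99; payment $256.62; balance $1,796.37
Payment period 6: opening $1,796.37; interest $67.72 → $1,864.09; payment $266.29; balance $1,597.80
Payment period 7: opening $1,597.80; interest $67.72 → $1,665.52; payment $277.58; balance $1,387.94
Payment period 8: opening $1,387.94; interest $67.72 → $1,455.66; payment $291.13; balance $1,164.53
Payment period 9: opening $1,164.53; interest $67.72 → $1,232.25; payment $308.06; balance $924.19
Payment period 10: opening $924.19; interest $67.72 → $991.91; payment $330.63; balance $661.28
Payment period 11: opening $661.28; interest $67.72 → $729.00; payment $364.50; balance $364.50
Payment period 12: opening $364.50; interest $67.72 → $432.22; payment $432.22; balance $0.00
Total paid: $3,477.37

$3,477.37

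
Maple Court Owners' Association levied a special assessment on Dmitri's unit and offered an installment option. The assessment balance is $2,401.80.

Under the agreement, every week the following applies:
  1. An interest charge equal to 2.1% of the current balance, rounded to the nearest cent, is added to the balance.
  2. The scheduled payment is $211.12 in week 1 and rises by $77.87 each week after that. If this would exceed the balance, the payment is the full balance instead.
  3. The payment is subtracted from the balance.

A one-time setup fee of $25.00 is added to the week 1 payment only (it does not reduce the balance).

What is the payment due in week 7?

$188.24

Week 1: $2,401.80 +$50.44 interest = $2,452.24; pay $211.12 (+ $25.00 fee) → $2,241.12
Week 2: $2,241.12 +$47.06 interest = $2,288.18; pay $288.99 → $1,999.19
Week 3: $1,999.19 +$41.98 interest = $2,041.17; pay $366.86 → $1,674.31
Week 4: $1,674.31 +$35.16 interest = $1,709.47; pay $444.73 → $1,264.74
Week 5: $1,264.74 +$26.56 interest = $1,291.30; pay $522.60 → $768.70
Week 6: $768.70 +$16.14 interest = $784.84; pay $600.47 → $184.37
Week 7: $184.37 +$3.87 interest = $188.24; pay $188.24 → $0.00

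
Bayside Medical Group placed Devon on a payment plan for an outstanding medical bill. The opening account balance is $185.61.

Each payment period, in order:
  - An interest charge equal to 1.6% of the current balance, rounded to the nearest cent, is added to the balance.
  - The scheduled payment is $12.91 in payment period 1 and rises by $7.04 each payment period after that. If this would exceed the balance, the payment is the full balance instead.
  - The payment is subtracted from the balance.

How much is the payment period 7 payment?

# | Opening | Interest | Payment | End bal
1 | $185.61 | $2.97 | $12.91 | $175.67
2 | $175.67 | $2.81 | $19.95 | $158.53
3 | $158.53 | $2.54 | $26.99 | $134.08
4 | $134.08 | $2.15 | $34.03 | $102.20
5 | $102.20 | $1.64 | $41.07 | $62.77
6 | $62.77 | $1.00 | $48.11 | $15.66
7 | $15.66 | $0.25 | $15.91 | $0.00

$15.91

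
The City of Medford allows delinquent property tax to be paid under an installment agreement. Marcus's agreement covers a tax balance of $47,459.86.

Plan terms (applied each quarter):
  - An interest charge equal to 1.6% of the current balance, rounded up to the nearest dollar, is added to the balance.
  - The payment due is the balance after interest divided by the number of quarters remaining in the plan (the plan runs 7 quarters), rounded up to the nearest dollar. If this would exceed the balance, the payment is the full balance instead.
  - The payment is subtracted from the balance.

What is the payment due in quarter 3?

Quarter 1: opening $47,459.86; interest $760.00 → $48,219.86; payment $6,889.00; balance $41,330.86
Quarter 2: opening $41,330.86; interest $662.00 → $41,992.86; payment $6,999.00; balance $34,993.86
Quarter 3: opening $34,993.86; interest $560.00 → $35,553.86; payment $7,111.00; balance $28,442.86

$7,111.00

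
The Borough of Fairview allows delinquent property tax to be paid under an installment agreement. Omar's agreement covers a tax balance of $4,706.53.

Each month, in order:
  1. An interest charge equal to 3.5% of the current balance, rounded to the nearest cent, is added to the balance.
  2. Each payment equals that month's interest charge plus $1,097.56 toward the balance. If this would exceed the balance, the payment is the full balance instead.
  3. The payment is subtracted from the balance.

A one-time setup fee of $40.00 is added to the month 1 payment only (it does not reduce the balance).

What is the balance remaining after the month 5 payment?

$0.00

Month 1: opening $4,706.53; interest $164.73 → $4,871.26; payment $1,262.29 (+ $40.00 fee); balance $3,608.97
Month 2: opening $3,608.97; interest $126.31 → $3,735.28; payment $1,223.87; balance $2,511.41
Month 3: opening $2,511.41; interest $87.90 → $2,599.31; payment $1,185.46; balance $1,413.85
Month 4: opening $1,413.85; interest $49.48 → $1,463.33; payment $1,147.04; balance $316.29
Month 5: opening $316.29; interest $11.07 → $327.36; payment $327.36; balance $0.00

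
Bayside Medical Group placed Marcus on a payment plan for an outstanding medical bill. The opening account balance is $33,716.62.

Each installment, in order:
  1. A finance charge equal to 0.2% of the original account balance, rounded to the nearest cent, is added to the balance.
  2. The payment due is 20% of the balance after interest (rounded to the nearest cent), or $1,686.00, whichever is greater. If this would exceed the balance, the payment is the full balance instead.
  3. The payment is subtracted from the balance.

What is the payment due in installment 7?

# | Opening | Interest | Payment | End bal
1 | $33,716.62 | $67.43 | $6,756.81 | $27,027.24
2 | $27,027.24 | $67.43 | $5,418.93 | $21,675.74
3 | $21,675.74 | $67.43 | $4,348.63 | $17,394.54
4 | $17,394.54 | $67.43 | $3,492.39 | $13,969.58
5 | $13,969.58 | $67.43 | $2,807.40 | $11,229.61
6 | $11,229.61 | $67.43 | $2,259.41 | $9,037.63
7 | $9,037.63 | $67.43 | $1,821.01 | $7,284.05

$1,821.01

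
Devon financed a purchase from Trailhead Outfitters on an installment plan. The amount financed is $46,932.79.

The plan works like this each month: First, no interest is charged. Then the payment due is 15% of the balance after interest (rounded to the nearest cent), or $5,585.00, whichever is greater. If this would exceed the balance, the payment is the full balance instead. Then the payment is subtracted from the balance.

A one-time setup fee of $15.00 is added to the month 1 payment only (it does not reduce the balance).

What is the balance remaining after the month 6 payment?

$11,568.94

Month 1: opening $46,932.79; payment $7,039.92 (+ $15.00 fee); balance $39,892.87
Month 2: opening $39,892.87; payment $5,983.93; balance $33,908.94
Month 3: opening $33,908.94; payment $5,585.00; balance $28,323.94
Month 4: opening $28,323.94; payment $5,585.00; balance $22,738.94
Month 5: opening $22,738.94; payment $5,585.00; balance $17,153.94
Month 6: opening $17,153.94; payment $5,585.00; balance $11,568.94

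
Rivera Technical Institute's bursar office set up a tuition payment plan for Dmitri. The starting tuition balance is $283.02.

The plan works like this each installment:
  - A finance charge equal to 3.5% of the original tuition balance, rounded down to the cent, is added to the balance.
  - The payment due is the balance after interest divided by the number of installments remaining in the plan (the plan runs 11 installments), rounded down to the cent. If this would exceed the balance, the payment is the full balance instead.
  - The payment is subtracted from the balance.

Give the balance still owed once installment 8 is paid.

Installment 1: $283.02 +$9.90 interest = $292.92; pay $26.62 → $266.30
Installment 2: $266.30 +$9.90 interest = $276.20; pay $27.62 → $248.58
Installment 3: $248.58 +$9.90 interest = $258.48; pay $28.72 → $229.76
Installment 4: $229.76 +$9.90 interest = $239.66; pay $29.95 → $209.71
Installment 5: $209.71 +$9.90 interest = $219.61; pay $31.37 → $188.24
Installment 6: $188.24 +$9.90 interest = $198.14; pay $33.02 → $165.12
Installment 7: $165.12 +$9.90 interest = $175.02; pay $35.00 → $140.02
Installment 8: $140.02 +$9.90 interest = $149.92; pay $37.48 → $112.44

$112.44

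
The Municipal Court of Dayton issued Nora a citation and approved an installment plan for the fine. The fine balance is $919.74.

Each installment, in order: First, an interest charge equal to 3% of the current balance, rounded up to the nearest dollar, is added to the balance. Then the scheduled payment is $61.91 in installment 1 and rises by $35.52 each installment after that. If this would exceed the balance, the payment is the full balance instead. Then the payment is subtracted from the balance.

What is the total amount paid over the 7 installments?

$1,055.74

Installment 1: opening $919.74; interest $28.00 → $947.74; payment $61.91; balance $885.83
Installment 2: opening $885.83; interest $27.00 → $912.83; payment $97.43; balance $815.40
Installment 3: opening $815.40; interest $25.00 → $840.40; payment $132.95; balance $707.45
Installment 4: opening $707.45; interest $22.00 → $729.45; payment $168.47; balance $560.98
Installment 5: opening $560.98; interest $17.00 → $577.98; payment $203.99; balance $373.99
Installment 6: opening $373.99; interest $12.00 → $385.99; payment $239.51; balance $146.48
Installment 7: opening $146.48; interest $5.00 → $151.48; payment $151.48; balance $0.00
Total paid: $1,055.74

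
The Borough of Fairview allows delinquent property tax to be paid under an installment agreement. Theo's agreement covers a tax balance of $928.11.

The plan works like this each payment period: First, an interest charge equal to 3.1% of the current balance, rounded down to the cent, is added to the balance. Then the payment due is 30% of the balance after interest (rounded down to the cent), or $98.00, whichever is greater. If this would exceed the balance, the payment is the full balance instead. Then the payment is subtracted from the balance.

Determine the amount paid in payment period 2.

Payment period 1: opening $928.11; interest $28.77 → $956.88; payment $287.06; balance $669.82
Payment period 2: opening $669.82; interest $20.76 → $690.58; payment $207.17; balance $483.41

$207.17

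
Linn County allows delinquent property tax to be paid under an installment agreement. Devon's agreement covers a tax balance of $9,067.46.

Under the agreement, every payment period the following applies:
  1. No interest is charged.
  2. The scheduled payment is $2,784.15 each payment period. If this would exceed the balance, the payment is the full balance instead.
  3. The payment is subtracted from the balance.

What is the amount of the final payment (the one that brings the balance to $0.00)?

Payment period 1: opening $9,067.46; payment $2,784.15; balance $6,283.31
Payment period 2: opening $6,283.31; payment $2,784.15; balance $3,499.16
Payment period 3: opening $3,499.16; payment $2,784.15; balance $715.01
Payment period 4: opening $715.01; payment $715.01; balance $0.00

$715.01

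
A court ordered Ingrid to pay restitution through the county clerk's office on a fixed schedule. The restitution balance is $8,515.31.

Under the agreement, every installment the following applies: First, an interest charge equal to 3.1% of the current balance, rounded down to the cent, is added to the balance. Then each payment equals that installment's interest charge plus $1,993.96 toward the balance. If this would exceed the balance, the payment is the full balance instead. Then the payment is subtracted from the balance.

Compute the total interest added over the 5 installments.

Installment 1: $8,515.31 +$263.97 interest = $8,779.28; pay $2,257.93 → $6,521.35
Installment 2: $6,521.35 +$202.16 interest = $6,723.51; pay $2,196.12 → $4,527.39
Installment 3: $4,527.39 +$140.34 interest = $4,667.73; pay $2,134.30 → $2,533.43
Installment 4: $2,533.43 +$78.53 interest = $2,611.96; pay $2,072.49 → $539.47
Installment 5: $539.47 +$16.72 interest = $556.19; pay $556.19 → $0.00
Total interest: $263.97 + $202.16 + $140.34 + $78.53 + $16.72 = $701.72

$701.72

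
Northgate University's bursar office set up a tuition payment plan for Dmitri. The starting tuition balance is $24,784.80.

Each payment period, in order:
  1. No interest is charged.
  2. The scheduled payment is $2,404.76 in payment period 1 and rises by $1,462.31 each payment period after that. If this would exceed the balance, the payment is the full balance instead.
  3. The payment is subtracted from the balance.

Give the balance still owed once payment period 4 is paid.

# | Opening | Payment | End bal
1 | $24,784.80 | $2,404.76 | $22,380.04
2 | $22,380.04 | $3,867.07 | $18,512.97
3 | $18,512.97 | $5,329.38 | $13,183.59
4 | $13,183.59 | $6,791.69 | $6,391.90

$6,391.90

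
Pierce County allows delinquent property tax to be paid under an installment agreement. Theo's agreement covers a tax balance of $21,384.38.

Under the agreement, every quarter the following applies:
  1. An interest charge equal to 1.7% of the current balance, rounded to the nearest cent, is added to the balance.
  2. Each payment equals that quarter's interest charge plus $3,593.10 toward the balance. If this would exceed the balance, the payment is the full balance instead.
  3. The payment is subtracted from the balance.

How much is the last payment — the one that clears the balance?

Quarter 1: opening $21,384.38; interest $363.53 → $21,747.91; payment $3,956.63; balance $17,791.28
Quarter 2: opening $17,791.28; interest $302.45 → $18,093.73; payment $3,895.55; balance $14,198.18
Quarter 3: opening $14,198.18; interest $241.37 → $14,439.55; payment $3,834.47; balance $10,605.08
Quarter 4: opening $10,605.08; interest $180.29 → $10,785.37; payment $3,773.39; balance $7,011.98
Quarter 5: opening $7,011.98; interest $119.20 → $7,131.18; payment $3,712.30; balance $3,418.88
Quarter 6: opening $3,418.88; interest $58.12 → $3,477.00; payment $3,477.00; balance $0.00

$3,477.00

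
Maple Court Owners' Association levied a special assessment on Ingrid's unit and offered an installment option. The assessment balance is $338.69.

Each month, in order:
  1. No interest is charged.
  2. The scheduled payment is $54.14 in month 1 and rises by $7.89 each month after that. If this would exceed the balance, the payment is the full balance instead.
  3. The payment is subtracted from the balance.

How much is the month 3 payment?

$69.92

Month 1: opening $338.69; payment $54.14; balance $284.55
Month 2: opening $284.55; payment $62.03; balance $222.52
Month 3: opening $222.52; payment $69.92; balance $152.60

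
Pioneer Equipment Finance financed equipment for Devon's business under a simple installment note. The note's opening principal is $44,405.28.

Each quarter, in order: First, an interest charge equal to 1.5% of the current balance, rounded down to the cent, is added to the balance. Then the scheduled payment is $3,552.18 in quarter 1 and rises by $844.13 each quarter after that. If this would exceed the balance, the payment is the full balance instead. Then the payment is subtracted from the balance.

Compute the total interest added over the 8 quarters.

$3,356.85

Quarter 1: $44,405.28 +$666.07 interest = $45,071.35; pay $3,552.18 → $41,519.17
Quarter 2: $41,519.17 +$622.78 interest = $42,141.95; pay $4,396.31 → $37,745.64
Quarter 3: $37,745.64 +$566.18 interest = $38,311.82; pay $5,240.44 → $33,071.38
Quarter 4: $33,071.38 +$496.07 interest = $33,567.45; pay $6,084.57 → $27,482.88
Quarter 5: $27,482.88 +$412.24 interest = $27,895.12; pay $6,928.70 → $20,966.42
Quarter 6: $20,966.42 +$314.49 interest = $21,280.91; pay $7,772.83 → $13,508.08
Quarter 7: $13,508.08 +$202.62 interest = $13,710.70; pay $8,616.96 → $5,093.74
Quarter 8: $5,093.74 +$76.40 interest = $5,170.14; pay $5,170.14 → $0.00
Total interest: $666.07 + $622.78 + $566.18 + $496.07 + $412.24 + $314.49 + $202.62 + $76.40 = $3,356.85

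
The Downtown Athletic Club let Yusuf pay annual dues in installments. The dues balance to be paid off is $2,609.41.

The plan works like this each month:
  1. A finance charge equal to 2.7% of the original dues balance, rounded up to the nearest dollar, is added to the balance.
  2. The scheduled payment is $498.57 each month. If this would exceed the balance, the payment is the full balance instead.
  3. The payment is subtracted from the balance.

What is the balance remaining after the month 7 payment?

# | Opening | Interest | Payment | End bal
1 | $2,609.41 | $71.00 | $498.57 | $2,181.84
2 | $2,181.84 | $71.00 | $498.57 | $1,754.27
3 | $1,754.27 | $71.00 | $498.57 | $1,326.70
4 | $1,326.70 | $71.00 | $498.57 | $899.13
5 | $899.13 | $71.00 | $498.57 | $471.56
6 | $471.56 | $71.00 | $498.57 | $43.99
7 | $43.99 | $71.00 | $114.99 | $0.00

$0.00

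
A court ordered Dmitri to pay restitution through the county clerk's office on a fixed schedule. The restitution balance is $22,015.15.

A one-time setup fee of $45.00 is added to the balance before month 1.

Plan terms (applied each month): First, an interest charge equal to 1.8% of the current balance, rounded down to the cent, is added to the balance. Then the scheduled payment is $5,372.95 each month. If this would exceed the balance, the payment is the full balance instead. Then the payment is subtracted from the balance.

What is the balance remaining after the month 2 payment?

# | Opening | Interest | Payment | End bal
1 | $22,060.15 | $397.08 | $5,372.95 | $17,084.28
2 | $17,084.28 | $307.51 | $5,372.95 | $12,018.84

$12,018.84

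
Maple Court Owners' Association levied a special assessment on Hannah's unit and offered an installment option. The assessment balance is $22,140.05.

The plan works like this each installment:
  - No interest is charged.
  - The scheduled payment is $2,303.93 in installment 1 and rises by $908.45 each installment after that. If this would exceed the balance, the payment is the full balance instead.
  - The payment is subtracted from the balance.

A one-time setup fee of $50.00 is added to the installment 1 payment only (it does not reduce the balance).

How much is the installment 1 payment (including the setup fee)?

$2,353.93

Installment 1: $22,140.05 − $2,303.93 (+ $50.00 fee) → $19,836.12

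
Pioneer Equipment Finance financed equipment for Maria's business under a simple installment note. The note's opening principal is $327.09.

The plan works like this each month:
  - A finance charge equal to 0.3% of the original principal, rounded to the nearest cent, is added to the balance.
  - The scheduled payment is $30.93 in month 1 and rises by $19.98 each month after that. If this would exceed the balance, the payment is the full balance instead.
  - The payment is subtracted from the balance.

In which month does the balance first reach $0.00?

# | Opening | Interest | Payment | End bal
1 | $327.09 | $0.98 | $30.93 | $297.14
2 | $297.14 | $0.98 | $50.91 | $247.21
3 | $247.21 | $0.98 | $70.89 | $177.30
4 | $177.30 | $0.98 | $90.87 | $87.41
5 | $87.41 | $0.98 | $88.39 | $0.00
Balance reaches $0.00 in month 5.

5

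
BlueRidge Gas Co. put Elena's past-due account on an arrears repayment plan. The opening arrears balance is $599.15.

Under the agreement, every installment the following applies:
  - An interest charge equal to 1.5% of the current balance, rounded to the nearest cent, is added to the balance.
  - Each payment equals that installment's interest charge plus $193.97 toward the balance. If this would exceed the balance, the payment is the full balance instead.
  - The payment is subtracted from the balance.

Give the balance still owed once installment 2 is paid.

$211.21

# | Opening | Interest | Payment | End bal
1 | $599.15 | $8.99 | $202.96 | $405.18
2 | $405.18 | $6.08 | $200.05 | $211.21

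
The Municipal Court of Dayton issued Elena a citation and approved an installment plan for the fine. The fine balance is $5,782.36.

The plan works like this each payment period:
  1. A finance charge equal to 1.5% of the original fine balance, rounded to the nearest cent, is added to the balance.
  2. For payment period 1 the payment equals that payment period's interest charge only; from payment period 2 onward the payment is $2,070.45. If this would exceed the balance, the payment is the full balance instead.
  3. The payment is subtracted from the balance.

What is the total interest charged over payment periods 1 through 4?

$346.96

Payment period 1: opening $5,782.36; interest $86.74 → $5,869.10; payment $86.74; balance $5,782.36
Payment period 2: opening $5,782.36; interest $86.74 → $5,869.10; payment $2,070.45; balance $3,798.65
Payment period 3: opening $3,798.65; interest $86.74 → $3,885.39; payment $2,070.45; balance $1,814.94
Payment period 4: opening $1,814.94; interest $86.74 → $1,901.68; payment $1,901.68; balance $0.00
Total interest: $86.74 + $86.74 + $86.74 + $86.74 = $346.96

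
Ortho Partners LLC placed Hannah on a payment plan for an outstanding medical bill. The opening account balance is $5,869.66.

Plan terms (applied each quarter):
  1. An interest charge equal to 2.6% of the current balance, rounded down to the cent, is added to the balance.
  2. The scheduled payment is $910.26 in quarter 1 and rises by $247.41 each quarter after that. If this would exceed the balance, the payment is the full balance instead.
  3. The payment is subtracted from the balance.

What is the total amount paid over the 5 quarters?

$6,365.34

# | Opening | Interest | Payment | End bal
1 | $5,869.66 | $152.61 | $910.26 | $5,112.01
2 | $5,112.01 | $132.91 | $1,157.67 | $4,087.25
3 | $4,087.25 | $106.26 | $1,405.08 | $2,788.43
4 | $2,788.43 | $72.49 | $1,652.49 | $1,208.43
5 | $1,208.43 | $31.41 | $1,239.84 | $0.00
Total paid: $6,365.34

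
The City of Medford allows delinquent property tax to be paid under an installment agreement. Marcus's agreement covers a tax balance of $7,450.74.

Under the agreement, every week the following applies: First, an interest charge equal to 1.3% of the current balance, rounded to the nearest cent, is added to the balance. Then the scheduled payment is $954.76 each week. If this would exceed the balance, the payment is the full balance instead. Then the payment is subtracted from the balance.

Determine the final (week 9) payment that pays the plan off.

Week 1: opening $7,450.74; interest $96.86 → $7,547.60; payment $954.76; balance $6,592.84
Week 2: opening $6,592.84; interest $85.71 → $6,678.55; payment $954.76; balance $5,723.79
Week 3: opening $5,723.79; interest $74.41 → $5,798.20; payment $954.76; balance $4,843.44
Week 4: opening $4,843.44; interest $62.96 → $4,906.40; payment $954.76; balance $3,951.64
Week 5: opening $3,951.64; interest $51.37 → $4,003.01; payment $954.76; balance $3,048.25
Week 6: opening $3,048.25; interest $39.63 → $3,087.88; payment $954.76; balance $2,133.12
Week 7: opening $2,133.12; interest $27.73 → $2,160.85; payment $954.76; balance $1,206.09
Week 8: opening $1,206.09; interest $15.68 → $1,221.77; payment $954.76; balance $267.01
Week 9: opening $267.01; interest $3.47 → $270.48; payment $270.48; balance $0.00

$270.48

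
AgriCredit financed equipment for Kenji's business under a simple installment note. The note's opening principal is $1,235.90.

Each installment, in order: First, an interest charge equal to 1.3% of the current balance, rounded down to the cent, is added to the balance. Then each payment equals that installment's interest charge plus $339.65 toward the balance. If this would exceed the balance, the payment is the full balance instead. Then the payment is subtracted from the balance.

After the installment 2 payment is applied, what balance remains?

Installment 1: opening $1,235.90; interest $16.06 → $1,251.96; payment $355.71; balance $896.25
Installment 2: opening $896.25; interest $11.65 → $907.90; payment $351.30; balance $556.60

$556.60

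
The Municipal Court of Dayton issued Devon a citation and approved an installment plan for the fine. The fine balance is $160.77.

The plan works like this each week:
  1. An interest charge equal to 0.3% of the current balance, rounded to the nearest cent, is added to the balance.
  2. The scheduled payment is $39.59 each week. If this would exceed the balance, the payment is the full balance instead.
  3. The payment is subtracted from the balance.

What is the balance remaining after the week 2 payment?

$82.43

Week 1: opening $160.77; interest $0.48 → $161.25; payment $39.59; balance $121.66
Week 2: opening $121.66; interest $0.36 → $122.02; payment $39.59; balance $82.43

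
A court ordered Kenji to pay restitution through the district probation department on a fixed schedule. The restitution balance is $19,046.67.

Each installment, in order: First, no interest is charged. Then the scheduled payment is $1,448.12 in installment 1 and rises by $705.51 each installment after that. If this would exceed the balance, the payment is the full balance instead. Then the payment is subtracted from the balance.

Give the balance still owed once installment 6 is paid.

# | Opening | Payment | End bal
1 | $19,046.67 | $1,448.12 | $17,598.55
2 | $17,598.55 | $2,153.63 | $15,444.92
3 | $15,444.92 | $2,859.14 | $12,585.78
4 | $12,585.78 | $3,564.65 | $9,021.13
5 | $9,021.13 | $4,270.16 | $4,750.97
6 | $4,750.97 | $4,750.97 | $0.00

$0.00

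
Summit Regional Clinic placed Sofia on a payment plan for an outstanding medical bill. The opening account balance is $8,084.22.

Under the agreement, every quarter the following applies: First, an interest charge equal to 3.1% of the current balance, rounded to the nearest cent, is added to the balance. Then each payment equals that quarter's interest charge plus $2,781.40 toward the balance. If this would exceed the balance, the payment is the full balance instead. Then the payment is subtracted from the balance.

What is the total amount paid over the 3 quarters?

$8,577.38

Quarter 1: opening $8,084.22; interest $250.61 → $8,334.83; payment $3,032.01; balance $5,302.82
Quarter 2: opening $5,302.82; interest $164.39 → $5,467.21; payment $2,945.79; balance $2,521.42
Quarter 3: opening $2,521.42; interest $78.16 → $2,599.58; payment $2,599.58; balance $0.00
Total paid: $8,577.38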